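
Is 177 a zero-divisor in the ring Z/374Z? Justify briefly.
NO

gcd(177, 374) = 1, so 177 is a unit in Z/374Z (it has a multiplicative inverse). A unit cannot be a zero-divisor: if 177·b ≡ 0 then multiplying both sides by 177^(−1) gives b ≡ 0. So 177 is not a zero-divisor.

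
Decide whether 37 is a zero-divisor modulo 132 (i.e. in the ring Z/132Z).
gcd(37, 132) = 1, so 37 is a unit in Z/132Z (it has a multiplicative inverse). A unit cannot be a zero-divisor: if 37·b ≡ 0 then multiplying both sides by 37^(−1) gives b ≡ 0. So 37 is not a zero-divisor.

Final answer: NO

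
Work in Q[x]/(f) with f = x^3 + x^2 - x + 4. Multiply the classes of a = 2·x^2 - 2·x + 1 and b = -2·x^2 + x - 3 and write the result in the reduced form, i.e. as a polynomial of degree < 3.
a · b ≡ -24·x^2 + 33·x - 43 (mod f(x))

First multiply in Q[x] without reducing: a · b = -4·x^4 + 6·x^3 - 10·x^2 + 7·x - 3. Now divide by f(x) = x^3 + x^2 - x + 4, eliminating the leading term at each step:
  leading term -4·x^4: subtract (-4·x)·f(x) = -4·x^4 - 4·x^3 + 4·x^2 - 16·x, leaving 10·x^3 - 14·x^2 + 23·x - 3
  leading term 10·x^3: subtract (10)·f(x) = 10·x^3 + 10·x^2 - 10·x + 40, leaving -24·x^2 + 33·x - 43
The degree is now < 3, so this is the remainder. Hence a · b ≡ -24·x^2 + 33·x - 43 in Q[x]/(f).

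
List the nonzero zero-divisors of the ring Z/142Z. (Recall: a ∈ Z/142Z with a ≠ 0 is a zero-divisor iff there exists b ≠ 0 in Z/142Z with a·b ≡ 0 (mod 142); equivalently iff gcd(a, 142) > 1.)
An element a ∈ Z/142Z (with a ≠ 0) is a zero-divisor iff gcd(a, 142) > 1 (because a is a unit precisely when gcd(a, n) = 1, and in Z/nZ every nonzero, non-unit element is a zero-divisor). Scan a = 1, ..., 141 and keep those with gcd(a, 142) > 1:
  gcd(2, 142) = 2, gcd(4, 142) = 2, gcd(6, 142) = 2, gcd(8, 142) = 2, gcd(10, 142) = 2, gcd(12, 142) = 2, gcd(14, 142) = 2, gcd(16, 142) = 2, gcd(18, 142) = 2, gcd(20, 142) = 2, gcd(22, 142) = 2, gcd(24, 142) = 2, gcd(26, 142) = 2, gcd(28, 142) = 2, gcd(30, 142) = 2, gcd(32, 142) = 2, gcd(34, 142) = 2, gcd(36, 142) = 2, gcd(38, 142) = 2, gcd(40, 142) = 2, gcd(42, 142) = 2, gcd(44, 142) = 2, gcd(46, 142) = 2, gcd(48, 142) = 2, gcd(50, 142) = 2, gcd(52, 142) = 2, gcd(54, 142) = 2, gcd(56, 142) = 2, gcd(58, 142) = 2, gcd(60, 142) = 2, gcd(62, 142) = 2, gcd(64, 142) = 2, gcd(66, 142) = 2, gcd(68, 142) = 2, gcd(70, 142) = 2, gcd(71, 142) = 71, gcd(72, 142) = 2, gcd(74, 142) = 2, gcd(76, 142) = 2, gcd(78, 142) = 2, gcd(80, 142) = 2, gcd(82, 142) = 2, gcd(84, 142) = 2, gcd(86, 142) = 2, gcd(88, 142) = 2, gcd(90, 142) = 2, gcd(92, 142) = 2, gcd(94, 142) = 2, gcd(96, 142) = 2, gcd(98, 142) = 2, gcd(100, 142) = 2, gcd(102, 142) = 2, gcd(104, 142) = 2, gcd(106, 142) = 2, gcd(108, 142) = 2, gcd(110, 142) = 2, gcd(112, 142) = 2, gcd(114, 142) = 2, gcd(116, 142) = 2, gcd(118, 142) = 2, gcd(120, 142) = 2, gcd(122, 142) = 2, gcd(124, 142) = 2, gcd(126, 142) = 2, gcd(128, 142) = 2, gcd(130, 142) = 2, gcd(132, 142) = 2, gcd(134, 142) = 2, gcd(136, 142) = 2, gcd(138, 142) = 2, gcd(140, 142) = 2.
All other a ∈ {1, ..., 141} have gcd(a, 142) = 1 and are units. So the nonzero zero-divisors are exactly the 71 values of a appearing in this scan.

Final answer: nonzero zero-divisors of Z/142Z = {2, 4, 6, 8, 10, 12, 14, 16, 18, 20, 22, 24, 26, 28, 30, 32, 34, 36, 38, 40, 42, 44, 46, 48, 50, 52, 54, 56, 58, 60, 62, 64, 66, 68, 70, 71, 72, 74, 76, 78, 80, 82, 84, 86, 88, 90, 92, 94, 96, 98, 100, 102, 104, 106, 108, 110, 112, 114, 116, 118, 120, 122, 124, 126, 128, 130, 132, 134, 136, 138, 140}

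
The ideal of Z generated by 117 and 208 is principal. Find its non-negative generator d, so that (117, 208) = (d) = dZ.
(117, 208) = (13); d = 13

In the PID Z, (a, b) is generated by gcd(a, b). Compute gcd(208, 117) with the extended Euclidean algorithm, tracking rows (r, s, t) with s·208 + t·117 = r:
  row A: (208, 1, 0)   [1·208 + 0·117 = 208]
  row B: (117, 0, 1)   [0·208 + 1·117 = 117]
  208 = 1·117 + 91   → row C = row A − 1·row B = (91, 1, −1)   [check: 1·208 − 1·117 = 91]
  117 = 1·91 + 26   → row D = row B − 1·row C = (26, −1, 2)   [check: −1·208 + 2·117 = 26]
  91 = 3·26 + 13   → row E = row C − 3·row D = (13, 4, −7)   [check: 4·208 − 7·117 = 13]
  26 = 2·13 + 0   → remainder 0, stop. gcd = 13 (last nonzero row E).
So gcd(117, 208) = 13, with Bézout identity 4·208 − 7·117 = 13. Containment (⊇): the Bézout identity exhibits 13 as an element of (117, 208), giving (13) ⊆ (117, 208). Containment (⊆): since 13 | 117 and 13 | 208 (117 = 13·9, 208 = 13·16), every Z-linear combination of 117 and 208 is divisible by 13, so (117, 208) ⊆ (13). Therefore (117, 208) = (13), d = 13.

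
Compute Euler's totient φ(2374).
φ(2374) = 1186

φ is multiplicative, with φ(p^e) = p^e − p^(e−1). Factorise 2374 = 2 · 1187. Then
  φ(2374) = (2 − 1) · (1187 − 1) = 1 · 1186 = 1186.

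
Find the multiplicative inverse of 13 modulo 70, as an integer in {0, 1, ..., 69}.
13^(−1) ≡ 27 (mod 70)

Apply the extended Euclidean algorithm to (70, 13), tracking rows (r, s, t) with s·70 + t·13 = r. Each division r_prev = q·r_cur + r_new produces the new row as (previous row) − q·(current row):
  row A: (70, 1, 0)   [1·70 + 0·13 = 70]
  row B: (13, 0, 1)   [0·70 + 1·13 = 13]
  70 = 5·13 + 5   → row C = row A − 5·row B = (5, 1, −5)   [check: 1·70 − 5·13 = 5]
  13 = 2·5 + 3   → row D = row B − 2·row C = (3, −2, 11)   [check: −2·70 + 11·13 = 3]
  5 = 1·3 + 2   → row E = row C − 1·row D = (2, 3, −16)   [check: 3·70 − 16·13 = 2]
  3 = 1·2 + 1   → row F = row D − 1·row E = (1, −5, 27)   [check: −5·70 + 27·13 = 1]
  2 = 2·1 + 0   → remainder 0, stop. gcd = 1 (last nonzero row F).
The gcd is 1, so 13 is invertible mod 70. The last nonzero row gives −5·70 + 27·13 = 1, so t = 27. So 13^(−1) ≡ 27 (mod 70). Verify: 13 · 27 = 351 ≡ 1 (mod 70). ✓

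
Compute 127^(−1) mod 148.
127^(−1) ≡ 7 (mod 148)

Apply the extended Euclidean algorithm to (148, 127), tracking rows (r, s, t) with s·148 + t·127 = r. Each division r_prev = q·r_cur + r_new produces the new row as (previous row) − q·(current row):
  row A: (148, 1, 0)   [1·148 + 0·127 = 148]
  row B: (127, 0, 1)   [0·148 + 1·127 = 127]
  148 = 1·127 + 21   → row C = row A − 1·row B = (21, 1, −1)   [check: 1·148 − 1·127 = 21]
  127 = 6·21 + 1   → row D = row B − 6·row C = (1, −6, 7)   [check: −6·148 + 7·127 = 1]
  21 = 21·1 + 0   → remainder 0, stop. gcd = 1 (last nonzero row D).
The gcd is 1, so 127 is invertible mod 148. The last nonzero row gives −6·148 + 7·127 = 1, so t = 7. So 127^(−1) ≡ 7 (mod 148). Verify: 127 · 7 = 889 ≡ 1 (mod 148). ✓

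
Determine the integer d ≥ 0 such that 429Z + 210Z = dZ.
(429, 210) = (3); d = 3

In the PID Z, (a, b) is generated by gcd(a, b). Compute gcd(429, 210) with the extended Euclidean algorithm, tracking rows (r, s, t) with s·429 + t·210 = r:
  row A: (429, 1, 0)   [1·429 + 0·210 = 429]
  row B: (210, 0, 1)   [0·429 + 1·210 = 210]
  429 = 2·210 + 9   → row C = row A − 2·row B = (9, 1, −2)   [check: 1·429 − 2·210 = 9]
  210 = 23·9 + 3   → row D = row B − 23·row C = (3, −23, 47)   [check: −23·429 + 47·210 = 3]
  9 = 3·3 + 0   → remainder 0, stop. gcd = 3 (last nonzero row D).
So gcd(429, 210) = 3, with Bézout identity −23·429 + 47·210 = 3. Containment (⊇): the Bézout identity exhibits 3 as an element of (429, 210), giving (3) ⊆ (429, 210). Containment (⊆): since 3 | 429 and 3 | 210 (429 = 3·143, 210 = 3·70), every Z-linear combination of 429 and 210 is divisible by 3, so (429, 210) ⊆ (3). Therefore (429, 210) = (3), d = 3.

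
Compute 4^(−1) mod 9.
4^(−1) ≡ 7 (mod 9)

Apply the extended Euclidean algorithm to (9, 4), tracking rows (r, s, t) with s·9 + t·4 = r. Each division r_prev = q·r_cur + r_new produces the new row as (previous row) − q·(current row):
  row A: (9, 1, 0)   [1·9 + 0·4 = 9]
  row B: (4, 0, 1)   [0·9 + 1·4 = 4]
  9 = 2·4 + 1   → row C = row A − 2·row B = (1, 1, −2)   [check: 1·9 − 2·4 = 1]
  4 = 4·1 + 0   → remainder 0, stop. gcd = 1 (last nonzero row C).
The gcd is 1, so 4 is invertible mod 9. The last nonzero row gives 1·9 − 2·4 = 1, so t = −2. So 4^(−1) ≡ −2 ≡ 7 (mod 9). Verify: 4 · 7 = 28 ≡ 1 (mod 9). ✓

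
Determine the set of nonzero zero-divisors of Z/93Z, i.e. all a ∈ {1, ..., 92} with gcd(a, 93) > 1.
An element a ∈ Z/93Z (with a ≠ 0) is a zero-divisor iff gcd(a, 93) > 1 (because a is a unit precisely when gcd(a, n) = 1, and in Z/nZ every nonzero, non-unit element is a zero-divisor). Scan a = 1, ..., 92 and keep those with gcd(a, 93) > 1:
  gcd(3, 93) = 3, gcd(6, 93) = 3, gcd(9, 93) = 3, gcd(12, 93) = 3, gcd(15, 93) = 3, gcd(18, 93) = 3, gcd(21, 93) = 3, gcd(24, 93) = 3, gcd(27, 93) = 3, gcd(30, 93) = 3, gcd(31, 93) = 31, gcd(33, 93) = 3, gcd(36, 93) = 3, gcd(39, 93) = 3, gcd(42, 93) = 3, gcd(45, 93) = 3, gcd(48, 93) = 3, gcd(51, 93) = 3, gcd(54, 93) = 3, gcd(57, 93) = 3, gcd(60, 93) = 3, gcd(62, 93) = 31, gcd(63, 93) = 3, gcd(66, 93) = 3, gcd(69, 93) = 3, gcd(72, 93) = 3, gcd(75, 93) = 3, gcd(78, 93) = 3, gcd(81, 93) = 3, gcd(84, 93) = 3, gcd(87, 93) = 3, gcd(90, 93) = 3.
All other a ∈ {1, ..., 92} have gcd(a, 93) = 1 and are units. So the nonzero zero-divisors are exactly the 32 values of a appearing in this scan.

Final answer: nonzero zero-divisors of Z/93Z = {3, 6, 9, 12, 15, 18, 21, 24, 27, 30, 31, 33, 36, 39, 42, 45, 48, 51, 54, 57, 60, 62, 63, 66, 69, 72, 75, 78, 81, 84, 87, 90}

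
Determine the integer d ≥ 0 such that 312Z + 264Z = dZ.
In the PID Z, (a, b) is generated by gcd(a, b). Compute gcd(312, 264) with the extended Euclidean algorithm, tracking rows (r, s, t) with s·312 + t·264 = r:
  row A: (312, 1, 0)   [1·312 + 0·264 = 312]
  row B: (264, 0, 1)   [0·312 + 1·264 = 264]
  312 = 1·264 + 48   → row C = row A − 1·row B = (48, 1, −1)   [check: 1·312 − 1·264 = 48]
  264 = 5·48 + 24   → row D = row B − 5·row C = (24, −5, 6)   [check: −5·312 + 6·264 = 24]
  48 = 2·24 + 0   → remainder 0, stop. gcd = 24 (last nonzero row D).
So gcd(312, 264) = 24, with Bézout identity −5·312 + 6·264 = 24. Containment (⊇): the Bézout identity exhibits 24 as an element of (312, 264), giving (24) ⊆ (312, 264). Containment (⊆): since 24 | 312 and 24 | 264 (312 = 24·13, 264 = 24·11), every Z-linear combination of 312 and 264 is divisible by 24, so (312, 264) ⊆ (24). Therefore (312, 264) = (24), d = 24.

Final answer: (312, 264) = (24); d = 24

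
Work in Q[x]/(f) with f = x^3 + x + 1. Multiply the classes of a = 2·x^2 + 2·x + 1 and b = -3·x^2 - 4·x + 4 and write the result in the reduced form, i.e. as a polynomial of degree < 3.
a · b ≡ 3·x^2 + 24·x + 18 (mod f(x))

First multiply in Q[x] without reducing: a · b = -6·x^4 - 14·x^3 - 3·x^2 + 4·x + 4. Now divide by f(x) = x^3 + x + 1, eliminating the leading term at each step:
  leading term -6·x^4: subtract (-6·x)·f(x) = -6·x^4 - 6·x^2 - 6·x, leaving -14·x^3 + 3·x^2 + 10·x + 4
  leading term -14·x^3: subtract (-14)·f(x) = -14·x^3 - 14·x - 14, leaving 3·x^2 + 24·x + 18
The degree is now < 3, so this is the remainder. Hence a · b ≡ 3·x^2 + 24·x + 18 in Q[x]/(f).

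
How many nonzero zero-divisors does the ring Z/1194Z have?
Z/1194Z has 797 nonzero zero-divisors

In Z/1194Z each nonzero element is either a unit (gcd with 1194 is 1) or a zero-divisor (gcd > 1). The number of units is φ(1194): factorise 1194 = 2 · 3 · 199, so φ(1194) = (2 − 1) · (3 − 1) · (199 − 1) = 1 · 2 · 198 = 396. The nonzero elements number 1194 − 1 = 1193. Hence the nonzero zero-divisors number 1193 − 396 = 797.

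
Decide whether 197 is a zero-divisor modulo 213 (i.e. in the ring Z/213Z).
gcd(197, 213) = 1, so 197 is a unit in Z/213Z (it has a multiplicative inverse). A unit cannot be a zero-divisor: if 197·b ≡ 0 then multiplying both sides by 197^(−1) gives b ≡ 0. So 197 is not a zero-divisor.

Final answer: NO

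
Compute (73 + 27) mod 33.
1

Reduce the summands first: 73 ≡ 7 (mod 33), so 73 + 27 ≡ 7 + 27 (mod 33). 7 + 27 = 34; 34 = 1·33 + 1, so (73 + 27) mod 33 = 1.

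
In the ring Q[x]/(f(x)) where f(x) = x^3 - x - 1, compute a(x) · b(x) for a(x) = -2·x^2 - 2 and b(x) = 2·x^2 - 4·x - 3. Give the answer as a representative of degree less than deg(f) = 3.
First multiply in Q[x] without reducing: a · b = -4·x^4 + 8·x^3 + 2·x^2 + 8·x + 6. Now divide by f(x) = x^3 - x - 1, eliminating the leading term at each step:
  leading term -4·x^4: subtract (-4·x)·f(x) = -4·x^4 + 4·x^2 + 4·x, leaving 8·x^3 - 2·x^2 + 4·x + 6
  leading term 8·x^3: subtract (8)·f(x) = 8·x^3 - 8·x - 8, leaving -2·x^2 + 12·x + 14
The degree is now < 3, so this is the remainder. Hence a · b ≡ -2·x^2 + 12·x + 14 in Q[x]/(f).

Final answer: a · b ≡ -2·x^2 + 12·x + 14 (mod f(x))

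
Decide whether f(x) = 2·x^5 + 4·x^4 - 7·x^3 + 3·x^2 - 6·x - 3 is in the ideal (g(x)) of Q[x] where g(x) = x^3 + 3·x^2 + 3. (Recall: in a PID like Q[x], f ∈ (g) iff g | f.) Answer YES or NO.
In Q[x] the ideal (g) consists of all multiples of g, so f ∈ (g) iff g | f, i.e. iff the remainder of f on division by g is 0. Divide f by g (g is monic, so eliminate the leading term of the running remainder at each step):
  leading term 2·x^5: subtract (2·x^2)·g(x) = 2·x^5 + 6·x^4 + 6·x^2, leaving -2·x^4 - 7·x^3 - 3·x^2 - 6·x - 3
  leading term -2·x^4: subtract (-2·x)·g(x) = -2·x^4 - 6·x^3 - 6·x, leaving -x^3 - 3·x^2 - 3
  leading term -x^3: subtract (-1)·g(x) = -x^3 - 3·x^2 - 3, leaving 0
The remainder is 0, so f(x) = g(x) · h(x) with h(x) = 2·x^2 - 2·x - 1. Hence g | f, i.e. f ∈ (g).

Final answer: YES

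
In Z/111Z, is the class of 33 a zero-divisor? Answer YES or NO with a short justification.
YES

gcd(33, 111) = 3 > 1, so 33 is not a unit in Z/111Z. In Z/nZ every nonzero non-unit is a zero-divisor: explicitly, take b = 111/gcd = 37 ≠ 0 (mod 111); then 33·37 = 1221 = 11·111, i.e. 33·37 ≡ 0 (mod 111). So 33 is a zero-divisor.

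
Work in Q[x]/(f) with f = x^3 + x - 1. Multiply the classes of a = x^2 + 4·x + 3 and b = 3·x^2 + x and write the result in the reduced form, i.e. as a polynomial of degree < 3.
First multiply in Q[x] without reducing: a · b = 3·x^4 + 13·x^3 + 13·x^2 + 3·x. Now divide by f(x) = x^3 + x - 1, eliminating the leading term at each step:
  leading term 3·x^4: subtract (3·x)·f(x) = 3·x^4 + 3·x^2 - 3·x, leaving 13·x^3 + 10·x^2 + 6·x
  leading term 13·x^3: subtract (13)·f(x) = 13·x^3 + 13·x - 13, leaving 10·x^2 - 7·x + 13
The degree is now < 3, so this is the remainder. Hence a · b ≡ 10·x^2 - 7·x + 13 in Q[x]/(f).

Final answer: a · b ≡ 10·x^2 - 7·x + 13 (mod f(x))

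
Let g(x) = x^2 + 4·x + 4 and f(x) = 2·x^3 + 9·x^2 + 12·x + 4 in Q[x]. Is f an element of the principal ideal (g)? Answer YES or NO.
YES

In Q[x] the ideal (g) consists of all multiples of g, so f ∈ (g) iff g | f, i.e. iff the remainder of f on division by g is 0. Divide f by g (g is monic, so eliminate the leading term of the running remainder at each step):
  leading term 2·x^3: subtract (2·x)·g(x) = 2·x^3 + 8·x^2 + 8·x, leaving x^2 + 4·x + 4
  leading term x^2: subtract (1)·g(x) = x^2 + 4·x + 4, leaving 0
The remainder is 0, so f(x) = g(x) · h(x) with h(x) = 2·x + 1. Hence g | f, i.e. f ∈ (g).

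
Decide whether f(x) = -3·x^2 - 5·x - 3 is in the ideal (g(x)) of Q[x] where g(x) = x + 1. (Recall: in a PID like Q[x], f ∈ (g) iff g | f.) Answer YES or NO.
In Q[x] the ideal (g) consists of all multiples of g, so f ∈ (g) iff g | f, i.e. iff the remainder of f on division by g is 0. Divide f by g (g is monic, so eliminate the leading term of the running remainder at each step):
  leading term -3·x^2: subtract (-3·x)·g(x) = -3·x^2 - 3·x, leaving -2·x - 3
  leading term -2·x: subtract (-2)·g(x) = -2·x - 2, leaving -1
The remainder r(x) = -1 ≠ 0 (and deg r < deg g), so g ∤ f, i.e. f ∉ (g).

Final answer: NO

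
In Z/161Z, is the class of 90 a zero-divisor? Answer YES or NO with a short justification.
gcd(90, 161) = 1, so 90 is a unit in Z/161Z (it has a multiplicative inverse). A unit cannot be a zero-divisor: if 90·b ≡ 0 then multiplying both sides by 90^(−1) gives b ≡ 0. So 90 is not a zero-divisor.

Final answer: NO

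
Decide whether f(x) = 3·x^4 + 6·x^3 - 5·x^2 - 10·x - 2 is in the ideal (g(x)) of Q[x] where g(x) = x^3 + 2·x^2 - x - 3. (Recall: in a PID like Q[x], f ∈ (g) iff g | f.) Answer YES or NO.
NO

In Q[x] the ideal (g) consists of all multiples of g, so f ∈ (g) iff g | f, i.e. iff the remainder of f on division by g is 0. Divide f by g (g is monic, so eliminate the leading term of the running remainder at each step):
  leading term 3·x^4: subtract (3·x)·g(x) = 3·x^4 + 6·x^3 - 3·x^2 - 9·x, leaving -2·x^2 - x - 2
The remainder r(x) = -2·x^2 - x - 2 ≠ 0 (and deg r < deg g), so g ∤ f, i.e. f ∉ (g).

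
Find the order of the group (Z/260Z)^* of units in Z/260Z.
(Z/260Z)^* consists of the classes a with gcd(a, 260) = 1, so its order is φ(260). φ is multiplicative, with φ(p^e) = p^e − p^(e−1). Factorise 260 = 2^2 · 5 · 13. Then
  φ(260) = (2^2 − 2^1) · (5 − 1) · (13 − 1) = 2 · 4 · 12 = 96.
Thus |(Z/260Z)^*| = 96.

Final answer: |(Z/260Z)^*| = 96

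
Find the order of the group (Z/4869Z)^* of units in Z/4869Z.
|(Z/4869Z)^*| = 3240

(Z/4869Z)^* consists of the classes a with gcd(a, 4869) = 1, so its order is φ(4869). φ is multiplicative, with φ(p^e) = p^e − p^(e−1). Factorise 4869 = 3^2 · 541. Then
  φ(4869) = (3^2 − 3^1) · (541 − 1) = 6 · 540 = 3240.
Thus |(Z/4869Z)^*| = 3240.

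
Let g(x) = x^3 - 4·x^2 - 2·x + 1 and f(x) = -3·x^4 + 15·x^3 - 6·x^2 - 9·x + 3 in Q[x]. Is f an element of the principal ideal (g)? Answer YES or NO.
YES

In Q[x] the ideal (g) consists of all multiples of g, so f ∈ (g) iff g | f, i.e. iff the remainder of f on division by g is 0. Divide f by g (g is monic, so eliminate the leading term of the running remainder at each step):
  leading term -3·x^4: subtract (-3·x)·g(x) = -3·x^4 + 12·x^3 + 6·x^2 - 3·x, leaving 3·x^3 - 12·x^2 - 6·x + 3
  leading term 3·x^3: subtract (3)·g(x) = 3·x^3 - 12·x^2 - 6·x + 3, leaving 0
The remainder is 0, so f(x) = g(x) · h(x) with h(x) = 3 - 3·x. Hence g | f, i.e. f ∈ (g).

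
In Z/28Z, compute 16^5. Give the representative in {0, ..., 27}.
Use repeated squaring. Binary(5) = 101. Walk through the bits of the exponent 5 left-to-right: at each bit after the leading one, square the running value, then multiply by 16 if the bit is 1 (always reducing mod 28):
  bit 1 = 1 (leading): start with 16.
  bit 2 = 0: square 16^2 = 256 ≡ 4 (mod 28).
  bit 3 = 1: square 4^2 = 16; bit is 1, so multiply 16·16 = 256 ≡ 4 (mod 28).
Final value: 16^5 ≡ 4 (mod 28).

Final answer: 4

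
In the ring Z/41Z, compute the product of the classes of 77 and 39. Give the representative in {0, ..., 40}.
Reduce the factors first: 77 ≡ 36 (mod 41), so 77 · 39 ≡ 36 · 39 (mod 41). 36 · 39 = 1404. Dividing by 41: 1404 = 34·41 + 10. So (77 · 39) mod 41 = 10.

Final answer: 10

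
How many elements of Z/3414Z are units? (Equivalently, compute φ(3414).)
An element a ∈ Z/3414Z is a unit iff gcd(a, 3414) = 1, so the number of units is φ(3414). φ is multiplicative, with φ(p^e) = p^e − p^(e−1). Factorise 3414 = 2 · 3 · 569. Then
  φ(3414) = (2 − 1) · (3 − 1) · (569 − 1) = 1 · 2 · 568 = 1136.

Final answer: Z/3414Z has φ(3414) = 1136 units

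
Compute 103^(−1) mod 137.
103^(−1) ≡ 4 (mod 137)

Apply the extended Euclidean algorithm to (137, 103), tracking rows (r, s, t) with s·137 + t·103 = r. Each division r_prev = q·r_cur + r_new produces the new row as (previous row) − q·(current row):
  row A: (137, 1, 0)   [1·137 + 0·103 = 137]
  row B: (103, 0, 1)   [0·137 + 1·103 = 103]
  137 = 1·103 + 34   → row C = row A − 1·row B = (34, 1, −1)   [check: 1·137 − 1·103 = 34]
  103 = 3·34 + 1   → row D = row B − 3·row C = (1, −3, 4)   [check: −3·137 + 4·103 = 1]
  34 = 34·1 + 0   → remainder 0, stop. gcd = 1 (last nonzero row D).
The gcd is 1, so 103 is invertible mod 137. The last nonzero row gives −3·137 + 4·103 = 1, so t = 4. So 103^(−1) ≡ 4 (mod 137). Verify: 103 · 4 = 412 ≡ 1 (mod 137). ✓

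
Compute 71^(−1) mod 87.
71^(−1) ≡ 38 (mod 87)

Apply the extended Euclidean algorithm to (87, 71), tracking rows (r, s, t) with s·87 + t·71 = r. Each division r_prev = q·r_cur + r_new produces the new row as (previous row) − q·(current row):
  row A: (87, 1, 0)   [1·87 + 0·71 = 87]
  row B: (71, 0, 1)   [0·87 + 1·71 = 71]
  87 = 1·71 + 16   → row C = row A − 1·row B = (16, 1, −1)   [check: 1·87 − 1·71 = 16]
  71 = 4·16 + 7   → row D = row B − 4·row C = (7, −4, 5)   [check: −4·87 + 5·71 = 7]
  16 = 2·7 + 2   → row E = row C − 2·row D = (2, 9, −11)   [check: 9·87 − 11·71 = 2]
  7 = 3·2 + 1   → row F = row D − 3·row E = (1, −31, 38)   [check: −31·87 + 38·71 = 1]
  2 = 2·1 + 0   → remainder 0, stop. gcd = 1 (last nonzero row F).
The gcd is 1, so 71 is invertible mod 87. The last nonzero row gives −31·87 + 38·71 = 1, so t = 38. So 71^(−1) ≡ 38 (mod 87). Verify: 71 · 38 = 2698 ≡ 1 (mod 87). ✓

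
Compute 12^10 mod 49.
Use repeated squaring. Binary(10) = 1010. Walk through the bits of the exponent 10 left-to-right: at each bit after the leading one, square the running value, then multiply by 12 if the bit is 1 (always reducing mod 49):
  bit 1 = 1 (leading): start with 12.
  bit 2 = 0: square 12^2 = 144 ≡ 46 (mod 49).
  bit 3 = 1: square 46^2 = 2116 ≡ 9; bit is 1, so multiply 9·12 = 108 ≡ 10 (mod 49).
  bit 4 = 0: square 10^2 = 100 ≡ 2 (mod 49).
Final value: 12^10 ≡ 2 (mod 49).

Final answer: 2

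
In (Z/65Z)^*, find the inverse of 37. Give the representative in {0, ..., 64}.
Apply the extended Euclidean algorithm to (65, 37), tracking rows (r, s, t) with s·65 + t·37 = r. Each division r_prev = q·r_cur + r_new produces the new row as (previous row) − q·(current row):
  row A: (65, 1, 0)   [1·65 + 0·37 = 65]
  row B: (37, 0, 1)   [0·65 + 1·37 = 37]
  65 = 1·37 + 28   → row C = row A − 1·row B = (28, 1, −1)   [check: 1·65 − 1·37 = 28]
  37 = 1·28 + 9   → row D = row B − 1·row C = (9, −1, 2)   [check: −1·65 + 2·37 = 9]
  28 = 3·9 + 1   → row E = row C − 3·row D = (1, 4, −7)   [check: 4·65 − 7·37 = 1]
  9 = 9·1 + 0   → remainder 0, stop. gcd = 1 (last nonzero row E).
The gcd is 1, so 37 is invertible mod 65. The last nonzero row gives 4·65 − 7·37 = 1, so t = −7. So 37^(−1) ≡ −7 ≡ 58 (mod 65). Verify: 37 · 58 = 2146 ≡ 1 (mod 65). ✓

Final answer: 37^(−1) ≡ 58 (mod 65)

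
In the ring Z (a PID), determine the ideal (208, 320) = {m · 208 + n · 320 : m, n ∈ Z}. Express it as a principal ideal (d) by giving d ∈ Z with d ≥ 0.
In the PID Z, (a, b) is generated by gcd(a, b). Compute gcd(320, 208) with the extended Euclidean algorithm, tracking rows (r, s, t) with s·320 + t·208 = r:
  row A: (320, 1, 0)   [1·320 + 0·208 = 320]
  row B: (208, 0, 1)   [0·320 + 1·208 = 208]
  320 = 1·208 + 112   → row C = row A − 1·row B = (112, 1, −1)   [check: 1·320 − 1·208 = 112]
  208 = 1·112 + 96   → row D = row B − 1·row C = (96, −1, 2)   [check: −1·320 + 2·208 = 96]
  112 = 1·96 + 16   → row E = row C − 1·row D = (16, 2, −3)   [check: 2·320 − 3·208 = 16]
  96 = 6·16 + 0   → remainder 0, stop. gcd = 16 (last nonzero row E).
So gcd(208, 320) = 16, with Bézout identity 2·320 − 3·208 = 16. Containment (⊇): the Bézout identity exhibits 16 as an element of (208, 320), giving (16) ⊆ (208, 320). Containment (⊆): since 16 | 208 and 16 | 320 (208 = 16·13, 320 = 16·20), every Z-linear combination of 208 and 320 is divisible by 16, so (208, 320) ⊆ (16). Therefore (208, 320) = (16), d = 16.

Final answer: (208, 320) = (16); d = 16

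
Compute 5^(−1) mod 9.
Apply the extended Euclidean algorithm to (9, 5), tracking rows (r, s, t) with s·9 + t·5 = r. Each division r_prev = q·r_cur + r_new produces the new row as (previous row) − q·(current row):
  row A: (9, 1, 0)   [1·9 + 0·5 = 9]
  row B: (5, 0, 1)   [0·9 + 1·5 = 5]
  9 = 1·5 + 4   → row C = row A − 1·row B = (4, 1, −1)   [check: 1·9 − 1·5 = 4]
  5 = 1·4 + 1   → row D = row B − 1·row C = (1, −1, 2)   [check: −1·9 + 2·5 = 1]
  4 = 4·1 + 0   → remainder 0, stop. gcd = 1 (last nonzero row D).
The gcd is 1, so 5 is invertible mod 9. The last nonzero row gives −1·9 + 2·5 = 1, so t = 2. So 5^(−1) ≡ 2 (mod 9). Verify: 5 · 2 = 10 ≡ 1 (mod 9). ✓

Final answer: 5^(−1) ≡ 2 (mod 9)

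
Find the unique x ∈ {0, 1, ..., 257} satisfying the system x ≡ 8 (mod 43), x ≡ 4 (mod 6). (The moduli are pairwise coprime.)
The moduli 43, 6 are pairwise coprime, so by the CRT there is a unique solution mod 43·6 = 258.
Solve by successive substitution. Start with x ≡ 8 (mod 43).
  Combine with x ≡ 4 (mod 6): write x = 8 + 43·t and require 8 + 43·t ≡ 4 (mod 6), i.e. 43·t ≡ 4 − 8 ≡ 2 (mod 6). Since 43^(−1) ≡ 1 (mod 6) (43 ≡ 1 (mod 6)), t ≡ 1·2 ≡ 2 (mod 6). So x ≡ 8 + 43·2 = 94 (mod 258).
Unique solution in [0, 258): x = 94.

Final answer: x ≡ 94 (mod 258); the representative in [0, 258) is 94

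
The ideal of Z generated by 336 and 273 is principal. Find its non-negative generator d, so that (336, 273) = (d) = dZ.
In the PID Z, (a, b) is generated by gcd(a, b). Compute gcd(336, 273) with the extended Euclidean algorithm, tracking rows (r, s, t) with s·336 + t·273 = r:
  row A: (336, 1, 0)   [1·336 + 0·273 = 336]
  row B: (273, 0, 1)   [0·336 + 1·273 = 273]
  336 = 1·273 + 63   → row C = row A − 1·row B = (63, 1, −1)   [check: 1·336 − 1·273 = 63]
  273 = 4·63 + 21   → row D = row B − 4·row C = (21, −4, 5)   [check: −4·336 + 5·273 = 21]
  63 = 3·21 + 0   → remainder 0, stop. gcd = 21 (last nonzero row D).
So gcd(336, 273) = 21, with Bézout identity −4·336 + 5·273 = 21. Containment (⊇): the Bézout identity exhibits 21 as an element of (336, 273), giving (21) ⊆ (336, 273). Containment (⊆): since 21 | 336 and 21 | 273 (336 = 21·16, 273 = 21·13), every Z-linear combination of 336 and 273 is divisible by 21, so (336, 273) ⊆ (21). Therefore (336, 273) = (21), d = 21.

Final answer: (336, 273) = (21); d = 21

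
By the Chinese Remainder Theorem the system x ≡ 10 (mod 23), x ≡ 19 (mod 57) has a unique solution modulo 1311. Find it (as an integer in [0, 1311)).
The moduli 23, 57 are pairwise coprime, so by the CRT there is a unique solution mod 23·57 = 1311.
Solve by successive substitution. Start with x ≡ 10 (mod 23).
  Combine with x ≡ 19 (mod 57): write x = 10 + 23·t and require 10 + 23·t ≡ 19 (mod 57), i.e. 23·t ≡ 19 − 10 ≡ 9 (mod 57). Since 23^(−1) ≡ 5 (mod 57), t ≡ 5·9 ≡ 45 (mod 57). So x ≡ 10 + 23·45 = 1045 (mod 1311).
Unique solution in [0, 1311): x = 1045.

Final answer: x ≡ 1045 (mod 1311); the representative in [0, 1311) is 1045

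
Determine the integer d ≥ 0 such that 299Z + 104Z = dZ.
In the PID Z, (a, b) is generated by gcd(a, b). Compute gcd(299, 104) with the extended Euclidean algorithm, tracking rows (r, s, t) with s·299 + t·104 = r:
  row A: (299, 1, 0)   [1·299 + 0·104 = 299]
  row B: (104, 0, 1)   [0·299 + 1·104 = 104]
  299 = 2·104 + 91   → row C = row A − 2·row B = (91, 1, −2)   [check: 1·299 − 2·104 = 91]
  104 = 1·91 + 13   → row D = row B − 1·row C = (13, −1, 3)   [check: −1·299 + 3·104 = 13]
  91 = 7·13 + 0   → remainder 0, stop. gcd = 13 (last nonzero row D).
So gcd(299, 104) = 13, with Bézout identity −1·299 + 3·104 = 13. Containment (⊇): the Bézout identity exhibits 13 as an element of (299, 104), giving (13) ⊆ (299, 104). Containment (⊆): since 13 | 299 and 13 | 104 (299 = 13·23, 104 = 13·8), every Z-linear combination of 299 and 104 is divisible by 13, so (299, 104) ⊆ (13). Therefore (299, 104) = (13), d = 13.

Final answer: (299, 104) = (13); d = 13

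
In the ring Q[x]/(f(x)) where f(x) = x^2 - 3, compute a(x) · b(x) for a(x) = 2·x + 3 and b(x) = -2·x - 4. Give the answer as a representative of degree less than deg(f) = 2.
a · b ≡ -14·x - 24 (mod f(x))

First multiply in Q[x] without reducing: a · b = -4·x^2 - 14·x - 12. Now divide by f(x) = x^2 - 3, eliminating the leading term at each step:
  leading term -4·x^2: subtract (-4)·f(x) = 12 - 4·x^2, leaving -14·x - 24
The degree is now < 2, so this is the remainder. Hence a · b ≡ -14·x - 24 in Q[x]/(f).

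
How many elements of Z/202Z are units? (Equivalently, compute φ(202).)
Z/202Z has φ(202) = 100 units

An element a ∈ Z/202Z is a unit iff gcd(a, 202) = 1, so the number of units is φ(202). φ is multiplicative, with φ(p^e) = p^e − p^(e−1). Factorise 202 = 2 · 101. Then
  φ(202) = (2 − 1) · (101 − 1) = 1 · 100 = 100.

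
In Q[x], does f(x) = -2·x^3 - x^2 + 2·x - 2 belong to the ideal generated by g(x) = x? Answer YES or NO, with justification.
In Q[x] the ideal (g) consists of all multiples of g, so f ∈ (g) iff g | f, i.e. iff the remainder of f on division by g is 0. Divide f by g (g is monic, so eliminate the leading term of the running remainder at each step):
  leading term -2·x^3: subtract (-2·x^2)·g(x) = -2·x^3, leaving -x^2 + 2·x - 2
  leading term -x^2: subtract (-x)·g(x) = -x^2, leaving 2·x - 2
  leading term 2·x: subtract (2)·g(x) = 2·x, leaving -2
The remainder r(x) = -2 ≠ 0 (and deg r < deg g), so g ∤ f, i.e. f ∉ (g).

Final answer: NO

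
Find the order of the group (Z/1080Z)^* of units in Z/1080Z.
(Z/1080Z)^* consists of the classes a with gcd(a, 1080) = 1, so its order is φ(1080). φ is multiplicative, with φ(p^e) = p^e − p^(e−1). Factorise 1080 = 2^3 · 3^3 · 5. Then
  φ(1080) = (2^3 − 2^2) · (3^3 − 3^2) · (5 − 1) = 4 · 18 · 4 = 288.
Thus |(Z/1080Z)^*| = 288.

Final answer: |(Z/1080Z)^*| = 288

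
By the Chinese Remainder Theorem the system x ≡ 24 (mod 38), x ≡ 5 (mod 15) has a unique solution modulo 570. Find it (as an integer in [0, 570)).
x ≡ 290 (mod 570); the representative in [0, 570) is 290

The moduli 38, 15 are pairwise coprime, so by the CRT there is a unique solution mod 38·15 = 570.
Solve by successive substitution. Start with x ≡ 24 (mod 38).
  Combine with x ≡ 5 (mod 15): write x = 24 + 38·t and require 24 + 38·t ≡ 5 (mod 15), i.e. 38·t ≡ 5 − 24 ≡ 11 (mod 15). Since 38^(−1) ≡ 2 (mod 15) (38 ≡ 8 (mod 15)), t ≡ 2·11 ≡ 7 (mod 15). So x ≡ 24 + 38·7 = 290 (mod 570).
Unique solution in [0, 570): x = 290.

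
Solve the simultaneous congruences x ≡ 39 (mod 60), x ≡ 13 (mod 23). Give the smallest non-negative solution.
x ≡ 519 (mod 1380); the representative in [0, 1380) is 519

The moduli 60, 23 are pairwise coprime, so by the CRT there is a unique solution mod 60·23 = 1380.
Solve by successive substitution. Start with x ≡ 39 (mod 60).
  Combine with x ≡ 13 (mod 23): write x = 39 + 60·t and require 39 + 60·t ≡ 13 (mod 23), i.e. 60·t ≡ 13 − 39 ≡ 20 (mod 23). Since 60^(−1) ≡ 5 (mod 23) (60 ≡ 14 (mod 23)), t ≡ 5·20 ≡ 8 (mod 23). So x ≡ 39 + 60·8 = 519 (mod 1380).
Unique solution in [0, 1380): x = 519.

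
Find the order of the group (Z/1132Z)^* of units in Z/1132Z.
(Z/1132Z)^* consists of the classes a with gcd(a, 1132) = 1, so its order is φ(1132). φ is multiplicative, with φ(p^e) = p^e − p^(e−1). Factorise 1132 = 2^2 · 283. Then
  φ(1132) = (2^2 − 2^1) · (283 − 1) = 2 · 282 = 564.
Thus |(Z/1132Z)^*| = 564.

Final answer: |(Z/1132Z)^*| = 564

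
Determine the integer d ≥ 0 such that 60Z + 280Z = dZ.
(60, 280) = (20); d = 20

In the PID Z, (a, b) is generated by gcd(a, b). Compute gcd(280, 60) with the extended Euclidean algorithm, tracking rows (r, s, t) with s·280 + t·60 = r:
  row A: (280, 1, 0)   [1·280 + 0·60 = 280]
  row B: (60, 0, 1)   [0·280 + 1·60 = 60]
  280 = 4·60 + 40   → row C = row A − 4·row B = (40, 1, −4)   [check: 1·280 − 4·60 = 40]
  60 = 1·40 + 20   → row D = row B − 1·row C = (20, −1, 5)   [check: −1·280 + 5·60 = 20]
  40 = 2·20 + 0   → remainder 0, stop. gcd = 20 (last nonzero row D).
So gcd(60, 280) = 20, with Bézout identity −1·280 + 5·60 = 20. Containment (⊇): the Bézout identity exhibits 20 as an element of (60, 280), giving (20) ⊆ (60, 280). Containment (⊆): since 20 | 60 and 20 | 280 (60 = 20·3, 280 = 20·14), every Z-linear combination of 60 and 280 is divisible by 20, so (60, 280) ⊆ (20). Therefore (60, 280) = (20), d = 20.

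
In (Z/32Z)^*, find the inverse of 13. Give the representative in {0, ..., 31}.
13^(−1) ≡ 5 (mod 32)

Apply the extended Euclidean algorithm to (32, 13), tracking rows (r, s, t) with s·32 + t·13 = r. Each division r_prev = q·r_cur + r_new produces the new row as (previous row) − q·(current row):
  row A: (32, 1, 0)   [1·32 + 0·13 = 32]
  row B: (13, 0, 1)   [0·32 + 1·13 = 13]
  32 = 2·13 + 6   → row C = row A − 2·row B = (6, 1, −2)   [check: 1·32 − 2·13 = 6]
  13 = 2·6 + 1   → row D = row B − 2·row C = (1, −2, 5)   [check: −2·32 + 5·13 = 1]
  6 = 6·1 + 0   → remainder 0, stop. gcd = 1 (last nonzero row D).
The gcd is 1, so 13 is invertible mod 32. The last nonzero row gives −2·32 + 5·13 = 1, so t = 5. So 13^(−1) ≡ 5 (mod 32). Verify: 13 · 5 = 65 ≡ 1 (mod 32). ✓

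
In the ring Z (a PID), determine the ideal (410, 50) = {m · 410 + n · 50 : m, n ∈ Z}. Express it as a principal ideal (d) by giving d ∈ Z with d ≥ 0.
(410, 50) = (10); d = 10

In the PID Z, (a, b) is generated by gcd(a, b). Compute gcd(410, 50) with the extended Euclidean algorithm, tracking rows (r, s, t) with s·410 + t·50 = r:
  row A: (410, 1, 0)   [1·410 + 0·50 = 410]
  row B: (50, 0, 1)   [0·410 + 1·50 = 50]
  410 = 8·50 + 10   → row C = row A − 8·row B = (10, 1, −8)   [check: 1·410 − 8·50 = 10]
  50 = 5·10 + 0   → remainder 0, stop. gcd = 10 (last nonzero row C).
So gcd(410, 50) = 10, with Bézout identity 1·410 − 8·50 = 10. Containment (⊇): the Bézout identity exhibits 10 as an element of (410, 50), giving (10) ⊆ (410, 50). Containment (⊆): since 10 | 410 and 10 | 50 (410 = 10·41, 50 = 10·5), every Z-linear combination of 410 and 50 is divisible by 10, so (410, 50) ⊆ (10). Therefore (410, 50) = (10), d = 10.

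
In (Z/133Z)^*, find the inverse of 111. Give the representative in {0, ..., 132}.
Apply the extended Euclidean algorithm to (133, 111), tracking rows (r, s, t) with s·133 + t·111 = r. Each division r_prev = q·r_cur + r_new produces the new row as (previous row) − q·(current row):
  row A: (133, 1, 0)   [1·133 + 0·111 = 133]
  row B: (111, 0, 1)   [0·133 + 1·111 = 111]
  133 = 1·111 + 22   → row C = row A − 1·row B = (22, 1, −1)   [check: 1·133 − 1·111 = 22]
  111 = 5·22 + 1   → row D = row B − 5·row C = (1, −5, 6)   [check: −5·133 + 6·111 = 1]
  22 = 22·1 + 0   → remainder 0, stop. gcd = 1 (last nonzero row D).
The gcd is 1, so 111 is invertible mod 133. The last nonzero row gives −5·133 + 6·111 = 1, so t = 6. So 111^(−1) ≡ 6 (mod 133). Verify: 111 · 6 = 666 ≡ 1 (mod 133). ✓

Final answer: 111^(−1) ≡ 6 (mod 133)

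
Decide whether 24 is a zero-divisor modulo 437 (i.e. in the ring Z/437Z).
gcd(24, 437) = 1, so 24 is a unit in Z/437Z (it has a multiplicative inverse). A unit cannot be a zero-divisor: if 24·b ≡ 0 then multiplying both sides by 24^(−1) gives b ≡ 0. So 24 is not a zero-divisor.

Final answer: NO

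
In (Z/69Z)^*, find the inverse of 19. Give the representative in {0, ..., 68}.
19^(−1) ≡ 40 (mod 69)

Apply the extended Euclidean algorithm to (69, 19), tracking rows (r, s, t) with s·69 + t·19 = r. Each division r_prev = q·r_cur + r_new produces the new row as (previous row) − q·(current row):
  row A: (69, 1, 0)   [1·69 + 0·19 = 69]
  row B: (19, 0, 1)   [0·69 + 1·19 = 19]
  69 = 3·19 + 12   → row C = row A − 3·row B = (12, 1, −3)   [check: 1·69 − 3·19 = 12]
  19 = 1·12 + 7   → row D = row B − 1·row C = (7, −1, 4)   [check: −1·69 + 4·19 = 7]
  12 = 1·7 + 5   → row E = row C − 1·row D = (5, 2, −7)   [check: 2·69 − 7·19 = 5]
  7 = 1·5 + 2   → row F = row D − 1·row E = (2, −3, 11)   [check: −3·69 + 11·19 = 2]
  5 = 2·2 + 1   → row G = row E − 2·row F = (1, 8, −29)   [check: 8·69 − 29·19 = 1]
  2 = 2·1 + 0   → remainder 0, stop. gcd = 1 (last nonzero row G).
The gcd is 1, so 19 is invertible mod 69. The last nonzero row gives 8·69 − 29·19 = 1, so t = −29. So 19^(−1) ≡ −29 ≡ 40 (mod 69). Verify: 19 · 40 = 760 ≡ 1 (mod 69). ✓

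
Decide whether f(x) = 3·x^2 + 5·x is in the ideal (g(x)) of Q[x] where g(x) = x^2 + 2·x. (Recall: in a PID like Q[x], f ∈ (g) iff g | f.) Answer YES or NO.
In Q[x] the ideal (g) consists of all multiples of g, so f ∈ (g) iff g | f, i.e. iff the remainder of f on division by g is 0. Divide f by g (g is monic, so eliminate the leading term of the running remainder at each step):
  leading term 3·x^2: subtract (3)·g(x) = 3·x^2 + 6·x, leaving -x
The remainder r(x) = -x ≠ 0 (and deg r < deg g), so g ∤ f, i.e. f ∉ (g).

Final answer: NO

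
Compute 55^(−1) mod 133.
Apply the extended Euclidean algorithm to (133, 55), tracking rows (r, s, t) with s·133 + t·55 = r. Each division r_prev = q·r_cur + r_new produces the new row as (previous row) − q·(current row):
  row A: (133, 1, 0)   [1·133 + 0·55 = 133]
  row B: (55, 0, 1)   [0·133 + 1·55 = 55]
  133 = 2·55 + 23   → row C = row A − 2·row B = (23, 1, −2)   [check: 1·133 − 2·55 = 23]
  55 = 2·23 + 9   → row D = row B − 2·row C = (9, −2, 5)   [check: −2·133 + 5·55 = 9]
  23 = 2·9 + 5   → row E = row C − 2·row D = (5, 5, −12)   [check: 5·133 − 12·55 = 5]
  9 = 1·5 + 4   → row F = row D − 1·row E = (4, −7, 17)   [check: −7·133 + 17·55 = 4]
  5 = 1·4 + 1   → row G = row E − 1·row F = (1, 12, −29)   [check: 12·133 − 29·55 = 1]
  4 = 4·1 + 0   → remainder 0, stop. gcd = 1 (last nonzero row G).
The gcd is 1, so 55 is invertible mod 133. The last nonzero row gives 12·133 − 29·55 = 1, so t = −29. So 55^(−1) ≡ −29 ≡ 104 (mod 133). Verify: 55 · 104 = 5720 ≡ 1 (mod 133). ✓

Final answer: 55^(−1) ≡ 104 (mod 133)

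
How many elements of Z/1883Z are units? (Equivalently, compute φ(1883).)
An element a ∈ Z/1883Z is a unit iff gcd(a, 1883) = 1, so the number of units is φ(1883). φ is multiplicative, with φ(p^e) = p^e − p^(e−1). Factorise 1883 = 7 · 269. Then
  φ(1883) = (7 − 1) · (269 − 1) = 6 · 268 = 1608.

Final answer: Z/1883Z has φ(1883) = 1608 units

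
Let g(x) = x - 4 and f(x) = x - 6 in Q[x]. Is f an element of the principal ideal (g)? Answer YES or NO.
NO

In Q[x] the ideal (g) consists of all multiples of g, so f ∈ (g) iff g | f, i.e. iff the remainder of f on division by g is 0. Divide f by g (g is monic, so eliminate the leading term of the running remainder at each step):
  leading term x: subtract (1)·g(x) = x - 4, leaving -2
The remainder r(x) = -2 ≠ 0 (and deg r < deg g), so g ∤ f, i.e. f ∉ (g).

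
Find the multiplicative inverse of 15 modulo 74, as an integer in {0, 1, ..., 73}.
15^(−1) ≡ 5 (mod 74)

Apply the extended Euclidean algorithm to (74, 15), tracking rows (r, s, t) with s·74 + t·15 = r. Each division r_prev = q·r_cur + r_new produces the new row as (previous row) − q·(current row):
  row A: (74, 1, 0)   [1·74 + 0·15 = 74]
  row B: (15, 0, 1)   [0·74 + 1·15 = 15]
  74 = 4·15 + 14   → row C = row A − 4·row B = (14, 1, −4)   [check: 1·74 − 4·15 = 14]
  15 = 1·14 + 1   → row D = row B − 1·row C = (1, −1, 5)   [check: −1·74 + 5·15 = 1]
  14 = 14·1 + 0   → remainder 0, stop. gcd = 1 (last nonzero row D).
The gcd is 1, so 15 is invertible mod 74. The last nonzero row gives −1·74 + 5·15 = 1, so t = 5. So 15^(−1) ≡ 5 (mod 74). Verify: 15 · 5 = 75 ≡ 1 (mod 74). ✓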